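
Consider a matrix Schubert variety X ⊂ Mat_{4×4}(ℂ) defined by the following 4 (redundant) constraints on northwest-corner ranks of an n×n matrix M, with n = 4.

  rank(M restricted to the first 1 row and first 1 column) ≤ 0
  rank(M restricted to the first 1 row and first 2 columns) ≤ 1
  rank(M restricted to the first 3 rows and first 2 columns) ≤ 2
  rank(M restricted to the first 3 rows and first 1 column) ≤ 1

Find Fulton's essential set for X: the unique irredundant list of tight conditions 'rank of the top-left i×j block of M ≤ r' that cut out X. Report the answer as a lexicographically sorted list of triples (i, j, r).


Recovering R(i,j) via the rank-extension bound from the 4 conditions:

  0, 1, 1, 1
  1, 2, 2, 2
  1, 2, 3, 3
  1, 2, 3, 4

reading off 1-entries of Δ²R: w = (2, 1, 3, 4).

ℓ(w)=1; the 1 essential cell (i,j,r):

[(1, 1, 0)]


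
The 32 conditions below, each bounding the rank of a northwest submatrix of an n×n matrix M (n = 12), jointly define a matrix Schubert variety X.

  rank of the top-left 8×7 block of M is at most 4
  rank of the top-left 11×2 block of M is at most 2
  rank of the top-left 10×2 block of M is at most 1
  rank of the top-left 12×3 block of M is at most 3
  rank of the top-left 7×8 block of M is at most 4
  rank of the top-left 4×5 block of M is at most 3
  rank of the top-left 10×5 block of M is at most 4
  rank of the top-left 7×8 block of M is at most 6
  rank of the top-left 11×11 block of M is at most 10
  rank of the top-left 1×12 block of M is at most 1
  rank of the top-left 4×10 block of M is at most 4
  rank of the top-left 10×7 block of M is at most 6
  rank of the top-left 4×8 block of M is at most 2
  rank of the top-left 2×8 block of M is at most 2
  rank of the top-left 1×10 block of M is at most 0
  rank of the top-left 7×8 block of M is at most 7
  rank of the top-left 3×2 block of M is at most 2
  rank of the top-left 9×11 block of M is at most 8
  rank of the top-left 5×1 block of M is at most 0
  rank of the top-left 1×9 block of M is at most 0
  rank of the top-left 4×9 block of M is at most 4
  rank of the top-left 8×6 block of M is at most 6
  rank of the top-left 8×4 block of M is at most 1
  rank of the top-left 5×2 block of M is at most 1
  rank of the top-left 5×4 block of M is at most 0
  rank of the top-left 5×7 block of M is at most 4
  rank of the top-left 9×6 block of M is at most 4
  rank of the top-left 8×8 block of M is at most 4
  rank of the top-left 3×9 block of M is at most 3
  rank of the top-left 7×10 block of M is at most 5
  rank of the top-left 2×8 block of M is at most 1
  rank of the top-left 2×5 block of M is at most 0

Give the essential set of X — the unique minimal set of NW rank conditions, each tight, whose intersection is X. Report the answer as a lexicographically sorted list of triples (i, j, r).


The tightest implied rank at each (i,j), from the 32 conditions:

  0 0 0 0 0 0 0 0 0 0 1 1
  0 0 0 0 0 1 1 1 1 1 2 2
  0 0 0 0 1 2 2 2 2 2 3 3
  0 0 0 0 1 2 2 2 3 3 4 4
  0 0 0 0 1 2 3 3 4 4 5 5
  1 1 1 1 2 3 4 4 5 5 6 6
  1 1 1 1 2 3 4 4 5 5 6 7
  1 1 1 1 2 3 4 4 5 6 7 8
  1 1 2 2 3 4 5 5 6 7 8 9
  1 1 2 3 4 5 6 6 7 8 9 10
  1 2 3 4 5 6 7 7 8 9 10 11
  1 2 3 4 5 6 7 8 9 10 11 12

hence w(1..12) = (11, 6, 5, 9, 7, 1, 12, 10, 3, 4, 2, 8).

D(w) has 40 cells with 8 SE-corners; essential set:

[(1, 10, 0), (2, 5, 0), (4, 8, 2), (5, 4, 0), (7, 10, 5), (8, 4, 1), (8, 8, 4), (10, 2, 1)]


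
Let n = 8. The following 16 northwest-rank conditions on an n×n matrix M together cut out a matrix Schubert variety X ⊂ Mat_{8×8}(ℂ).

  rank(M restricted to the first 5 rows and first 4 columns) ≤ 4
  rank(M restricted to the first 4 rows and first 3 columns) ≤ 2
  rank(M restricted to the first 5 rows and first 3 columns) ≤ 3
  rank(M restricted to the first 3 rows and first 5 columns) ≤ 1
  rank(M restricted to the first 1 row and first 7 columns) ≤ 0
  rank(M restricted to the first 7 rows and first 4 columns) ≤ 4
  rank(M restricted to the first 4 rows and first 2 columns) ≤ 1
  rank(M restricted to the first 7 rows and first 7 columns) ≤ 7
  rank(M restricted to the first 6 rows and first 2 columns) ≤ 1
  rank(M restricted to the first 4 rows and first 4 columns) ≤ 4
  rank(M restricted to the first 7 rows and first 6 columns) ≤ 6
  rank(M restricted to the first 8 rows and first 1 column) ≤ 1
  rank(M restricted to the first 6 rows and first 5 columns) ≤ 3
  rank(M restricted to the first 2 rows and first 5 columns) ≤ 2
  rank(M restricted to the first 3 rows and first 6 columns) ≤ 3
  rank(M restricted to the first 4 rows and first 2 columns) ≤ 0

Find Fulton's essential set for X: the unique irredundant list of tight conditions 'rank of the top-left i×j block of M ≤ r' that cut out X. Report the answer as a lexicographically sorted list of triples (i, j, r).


Rank table r_w(8×8) implied by the 16 constraints:

  row 1: 0 0 0 0 0 0 0 1
  row 2: 0 0 1 1 1 1 1 2
  row 3: 0 0 1 1 1 2 2 3
  row 4: 0 0 1 2 2 3 3 4
  row 5: 1 1 2 3 3 4 4 5
  row 6: 1 1 2 3 3 4 5 6
  row 7: 1 2 3 4 4 5 6 7
  row 8: 1 2 3 4 5 6 7 8

second differences of R give the permutation w = (8, 3, 6, 4, 1, 7, 2, 5).

Rothe diagram D(w) (17 cells), 5 SE-corners (essential conditions):

[(1, 7, 0), (3, 5, 1), (4, 2, 0), (6, 2, 1), (6, 5, 3)]


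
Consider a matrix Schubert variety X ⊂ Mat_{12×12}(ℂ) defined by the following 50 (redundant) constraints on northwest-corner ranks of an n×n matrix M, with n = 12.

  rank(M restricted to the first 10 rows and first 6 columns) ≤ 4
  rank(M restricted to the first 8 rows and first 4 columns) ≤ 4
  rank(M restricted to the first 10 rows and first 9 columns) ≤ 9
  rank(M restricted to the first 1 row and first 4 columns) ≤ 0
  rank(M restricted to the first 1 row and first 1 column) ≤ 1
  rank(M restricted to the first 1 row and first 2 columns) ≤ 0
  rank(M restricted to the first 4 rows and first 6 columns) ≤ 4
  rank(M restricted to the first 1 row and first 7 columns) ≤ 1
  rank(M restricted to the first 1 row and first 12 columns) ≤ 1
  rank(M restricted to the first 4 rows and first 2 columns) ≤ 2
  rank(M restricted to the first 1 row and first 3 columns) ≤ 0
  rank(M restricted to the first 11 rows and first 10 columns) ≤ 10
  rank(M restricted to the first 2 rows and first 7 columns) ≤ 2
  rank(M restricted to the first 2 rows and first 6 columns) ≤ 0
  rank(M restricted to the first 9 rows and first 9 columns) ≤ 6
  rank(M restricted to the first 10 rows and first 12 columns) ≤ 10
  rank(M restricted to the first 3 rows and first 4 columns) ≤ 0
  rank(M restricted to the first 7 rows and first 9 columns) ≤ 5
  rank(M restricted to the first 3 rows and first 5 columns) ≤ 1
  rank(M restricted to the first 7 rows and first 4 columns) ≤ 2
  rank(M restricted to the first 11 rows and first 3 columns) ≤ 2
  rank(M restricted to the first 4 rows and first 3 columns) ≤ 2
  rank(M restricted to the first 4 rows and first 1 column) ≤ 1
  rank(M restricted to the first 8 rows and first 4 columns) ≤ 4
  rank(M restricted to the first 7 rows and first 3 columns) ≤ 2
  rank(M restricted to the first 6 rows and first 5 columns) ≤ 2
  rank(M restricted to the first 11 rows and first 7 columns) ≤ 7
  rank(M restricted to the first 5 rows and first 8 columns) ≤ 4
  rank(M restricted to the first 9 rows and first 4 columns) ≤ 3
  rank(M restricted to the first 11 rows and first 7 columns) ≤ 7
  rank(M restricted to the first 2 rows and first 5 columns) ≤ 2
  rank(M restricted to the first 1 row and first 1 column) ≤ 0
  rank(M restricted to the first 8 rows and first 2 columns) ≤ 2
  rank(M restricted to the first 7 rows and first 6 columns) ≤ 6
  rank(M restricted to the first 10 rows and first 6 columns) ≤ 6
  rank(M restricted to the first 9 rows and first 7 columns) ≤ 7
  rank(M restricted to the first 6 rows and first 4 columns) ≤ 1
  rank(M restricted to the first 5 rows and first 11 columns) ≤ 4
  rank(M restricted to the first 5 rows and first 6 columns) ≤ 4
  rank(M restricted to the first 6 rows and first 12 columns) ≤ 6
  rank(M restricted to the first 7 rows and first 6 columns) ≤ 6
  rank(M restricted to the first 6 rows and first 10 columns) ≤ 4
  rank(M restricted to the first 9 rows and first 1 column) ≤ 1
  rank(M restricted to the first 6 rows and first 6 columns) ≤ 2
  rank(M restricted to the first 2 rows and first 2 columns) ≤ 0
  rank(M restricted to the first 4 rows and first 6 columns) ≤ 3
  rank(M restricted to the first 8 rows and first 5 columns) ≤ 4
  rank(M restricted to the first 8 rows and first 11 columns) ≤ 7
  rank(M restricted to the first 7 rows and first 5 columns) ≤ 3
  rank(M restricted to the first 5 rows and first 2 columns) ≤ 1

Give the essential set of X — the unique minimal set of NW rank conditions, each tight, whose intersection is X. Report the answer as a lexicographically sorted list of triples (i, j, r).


Recovering R(i,j) via the rank-extension bound from the 50 conditions:

  row 1: 0 0 0 0 0 0 1 1 1 1 1 1
  row 2: 0 0 0 0 0 0 1 2 2 2 2 2
  row 3: 0 0 0 0 1 1 2 3 3 3 3 3
  row 4: 1 1 1 1 2 2 3 4 4 4 4 4
  row 5: 1 1 1 1 2 2 3 4 4 4 4 5
  row 6: 1 1 1 1 2 2 3 4 4 4 5 6
  row 7: 1 2 2 2 3 3 4 5 5 5 6 7
  row 8: 1 2 2 3 4 4 5 6 6 6 7 8
  row 9: 1 2 2 3 4 4 5 6 6 7 8 9
  row 10: 1 2 2 3 4 4 5 6 7 8 9 10
  row 11: 1 2 2 3 4 5 6 7 8 9 10 11
  row 12: 1 2 3 4 5 6 7 8 9 10 11 12

giving w = (7, 8, 5, 1, 12, 11, 2, 4, 10, 9, 6, 3) via Δ²R.

ℓ(w)=36; the 9 essential cells (i,j,r):

[(2, 6, 0), (3, 4, 0), (5, 11, 4), (6, 4, 1), (6, 6, 2), (6, 10, 4), (9, 9, 6), (10, 6, 4), (11, 3, 2)]


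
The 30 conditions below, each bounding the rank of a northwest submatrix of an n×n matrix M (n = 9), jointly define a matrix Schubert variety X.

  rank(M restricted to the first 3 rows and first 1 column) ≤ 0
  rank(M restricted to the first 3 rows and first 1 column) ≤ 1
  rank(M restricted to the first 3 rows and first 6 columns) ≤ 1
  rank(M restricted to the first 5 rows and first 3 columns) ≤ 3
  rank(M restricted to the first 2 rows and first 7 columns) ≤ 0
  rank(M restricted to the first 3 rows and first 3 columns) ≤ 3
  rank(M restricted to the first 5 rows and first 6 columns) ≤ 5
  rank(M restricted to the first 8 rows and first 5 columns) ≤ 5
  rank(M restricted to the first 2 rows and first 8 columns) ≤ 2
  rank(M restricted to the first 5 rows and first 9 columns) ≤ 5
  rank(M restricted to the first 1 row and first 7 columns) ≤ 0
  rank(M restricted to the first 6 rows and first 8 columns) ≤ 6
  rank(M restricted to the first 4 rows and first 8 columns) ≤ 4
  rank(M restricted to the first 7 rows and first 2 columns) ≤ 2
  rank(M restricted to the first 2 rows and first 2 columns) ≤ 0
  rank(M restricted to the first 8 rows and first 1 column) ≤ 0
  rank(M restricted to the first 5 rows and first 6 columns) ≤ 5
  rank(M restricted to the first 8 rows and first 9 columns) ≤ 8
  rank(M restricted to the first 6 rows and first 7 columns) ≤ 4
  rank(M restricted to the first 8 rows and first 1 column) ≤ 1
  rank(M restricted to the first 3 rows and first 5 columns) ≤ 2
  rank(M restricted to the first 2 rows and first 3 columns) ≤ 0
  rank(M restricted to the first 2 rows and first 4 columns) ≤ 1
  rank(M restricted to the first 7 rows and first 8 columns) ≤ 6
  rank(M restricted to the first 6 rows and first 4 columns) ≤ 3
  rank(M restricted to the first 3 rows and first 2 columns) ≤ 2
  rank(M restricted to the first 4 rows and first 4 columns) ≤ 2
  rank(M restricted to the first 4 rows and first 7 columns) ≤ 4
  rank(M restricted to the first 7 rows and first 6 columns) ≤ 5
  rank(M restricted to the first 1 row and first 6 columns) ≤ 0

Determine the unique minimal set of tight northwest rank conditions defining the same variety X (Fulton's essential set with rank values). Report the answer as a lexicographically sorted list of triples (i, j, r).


The tightest implied rank at each (i,j), from the 30 conditions:

  0 | 0 | 0 | 0 | 0 | 0 | 0 | 1 | 1
  0 | 0 | 0 | 0 | 0 | 0 | 0 | 1 | 2
  0 | 1 | 1 | 1 | 1 | 1 | 1 | 2 | 3
  0 | 1 | 2 | 2 | 2 | 2 | 2 | 3 | 4
  0 | 1 | 2 | 3 | 3 | 3 | 3 | 4 | 5
  0 | 1 | 2 | 3 | 4 | 4 | 4 | 5 | 6
  0 | 1 | 2 | 3 | 4 | 5 | 5 | 6 | 7
  0 | 1 | 2 | 3 | 4 | 5 | 6 | 7 | 8
  1 | 2 | 3 | 4 | 5 | 6 | 7 | 8 | 9

reading off 1-entries of Δ²R: w = (8, 9, 2, 3, 4, 5, 6, 7, 1).

|D(w)|=20, |Ess(w)|=2:

[(2, 7, 0), (8, 1, 0)]


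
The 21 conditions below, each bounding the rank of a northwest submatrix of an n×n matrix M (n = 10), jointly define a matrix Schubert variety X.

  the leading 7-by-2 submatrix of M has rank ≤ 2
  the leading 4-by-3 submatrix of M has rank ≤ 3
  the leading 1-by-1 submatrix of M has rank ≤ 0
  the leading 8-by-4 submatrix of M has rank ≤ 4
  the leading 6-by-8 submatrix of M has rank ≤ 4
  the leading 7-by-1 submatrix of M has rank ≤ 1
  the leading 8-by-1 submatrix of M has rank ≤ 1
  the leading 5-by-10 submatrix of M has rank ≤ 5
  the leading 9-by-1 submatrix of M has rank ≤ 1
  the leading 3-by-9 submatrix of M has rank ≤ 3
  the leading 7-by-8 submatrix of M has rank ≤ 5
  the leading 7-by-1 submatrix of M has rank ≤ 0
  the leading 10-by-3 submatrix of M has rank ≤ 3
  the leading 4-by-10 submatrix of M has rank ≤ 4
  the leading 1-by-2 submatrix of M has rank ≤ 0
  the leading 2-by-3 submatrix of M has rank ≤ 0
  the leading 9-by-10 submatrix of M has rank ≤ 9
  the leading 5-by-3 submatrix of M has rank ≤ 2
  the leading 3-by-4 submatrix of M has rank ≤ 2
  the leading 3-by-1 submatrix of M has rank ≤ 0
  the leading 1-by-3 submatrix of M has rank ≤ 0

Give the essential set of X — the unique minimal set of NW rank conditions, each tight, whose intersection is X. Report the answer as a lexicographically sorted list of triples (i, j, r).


Reconstructing r_w from the 21 given conditions:

  R[1]: 0  0  0  1  1  1  1  1  1  1
  R[2]: 0  0  0  1  2  2  2  2  2  2
  R[3]: 0  1  1  2  3  3  3  3  3  3
  R[4]: 0  1  2  3  4  4  4  4  4  4
  R[5]: 0  1  2  3  4  4  4  4  5  5
  R[6]: 0  1  2  3  4  4  4  4  5  6
  R[7]: 0  1  2  3  4  5  5  5  6  7
  R[8]: 1  2  3  4  5  6  6  6  7  8
  R[9]: 1  2  3  4  5  6  7  7  8  9
  R[10]: 1  2  3  4  5  6  7  8  9  10

hence w(1..10) = (4, 5, 2, 3, 9, 10, 6, 1, 7, 8).

|D(w)|=17, |Ess(w)|=3:

[(2, 3, 0), (6, 8, 4), (7, 1, 0)]


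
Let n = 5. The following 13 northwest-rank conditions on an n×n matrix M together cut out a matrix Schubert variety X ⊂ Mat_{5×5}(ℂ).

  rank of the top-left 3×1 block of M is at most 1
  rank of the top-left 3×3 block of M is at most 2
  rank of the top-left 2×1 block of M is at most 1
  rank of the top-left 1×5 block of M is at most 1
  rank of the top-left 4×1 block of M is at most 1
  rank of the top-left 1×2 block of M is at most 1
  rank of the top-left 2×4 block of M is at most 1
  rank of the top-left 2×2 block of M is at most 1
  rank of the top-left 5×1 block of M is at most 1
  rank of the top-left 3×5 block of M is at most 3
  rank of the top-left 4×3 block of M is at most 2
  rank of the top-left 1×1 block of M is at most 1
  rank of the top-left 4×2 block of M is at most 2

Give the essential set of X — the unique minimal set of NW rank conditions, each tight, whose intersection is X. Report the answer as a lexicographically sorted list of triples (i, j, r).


Propagating the 13 rank bounds to every northwest block:

  row 1: 1  1  1  1  1
  row 2: 1  1  1  1  2
  row 3: 1  2  2  2  3
  row 4: 1  2  2  3  4
  row 5: 1  2  3  4  5

reading off 1-entries of Δ²R: w = (1, 5, 2, 4, 3).

2 SE-corners of the 4-cell Rothe diagram give Ess(w):

[(2, 4, 1), (4, 3, 2)]


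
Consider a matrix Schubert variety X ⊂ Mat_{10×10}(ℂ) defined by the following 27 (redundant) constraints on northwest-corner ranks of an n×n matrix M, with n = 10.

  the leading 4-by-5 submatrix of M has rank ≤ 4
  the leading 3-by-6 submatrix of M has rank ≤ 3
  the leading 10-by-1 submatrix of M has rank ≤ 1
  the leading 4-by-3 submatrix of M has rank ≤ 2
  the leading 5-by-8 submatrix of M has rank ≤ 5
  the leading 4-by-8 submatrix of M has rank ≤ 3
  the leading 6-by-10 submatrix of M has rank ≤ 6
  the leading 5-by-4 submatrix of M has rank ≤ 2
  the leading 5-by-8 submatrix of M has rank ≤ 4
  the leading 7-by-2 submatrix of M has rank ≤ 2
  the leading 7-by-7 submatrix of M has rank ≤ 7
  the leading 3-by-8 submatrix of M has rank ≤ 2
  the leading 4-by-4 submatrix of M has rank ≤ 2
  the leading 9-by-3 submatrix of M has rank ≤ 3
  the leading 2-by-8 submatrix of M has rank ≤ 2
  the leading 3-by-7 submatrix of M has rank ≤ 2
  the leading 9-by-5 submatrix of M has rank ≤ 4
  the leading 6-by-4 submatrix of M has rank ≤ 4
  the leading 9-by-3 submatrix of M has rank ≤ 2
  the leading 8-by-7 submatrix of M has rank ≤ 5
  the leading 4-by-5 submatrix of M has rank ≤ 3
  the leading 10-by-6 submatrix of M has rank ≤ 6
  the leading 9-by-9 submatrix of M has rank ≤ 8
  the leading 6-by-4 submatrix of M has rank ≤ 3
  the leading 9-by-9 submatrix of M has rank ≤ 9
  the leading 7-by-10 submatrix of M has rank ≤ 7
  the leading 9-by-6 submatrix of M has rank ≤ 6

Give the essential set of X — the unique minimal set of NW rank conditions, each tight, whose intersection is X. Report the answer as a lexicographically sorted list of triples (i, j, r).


The tightest implied rank at each (i,j), from the 27 conditions:

  1  1  1  1  1  1  1  1  1  1
  1  2  2  2  2  2  2  2  2  2
  1  2  2  2  2  2  2  2  3  3
  1  2  2  2  3  3  3  3  4  4
  1  2  2  2  3  4  4  4  5  5
  1  2  2  3  4  5  5  5  6  6
  1  2  2  3  4  5  5  6  7  7
  1  2  2  3  4  5  5  6  7  8
  1  2  2  3  4  5  6  7  8  9
  1  2  3  4  5  6  7  8  9  10

hence w(1..10) = (1, 2, 9, 5, 6, 4, 8, 10, 7, 3).

D(w) has 16 cells with 4 SE-corners; essential set:

[(3, 8, 2), (5, 4, 2), (8, 7, 5), (9, 3, 2)]


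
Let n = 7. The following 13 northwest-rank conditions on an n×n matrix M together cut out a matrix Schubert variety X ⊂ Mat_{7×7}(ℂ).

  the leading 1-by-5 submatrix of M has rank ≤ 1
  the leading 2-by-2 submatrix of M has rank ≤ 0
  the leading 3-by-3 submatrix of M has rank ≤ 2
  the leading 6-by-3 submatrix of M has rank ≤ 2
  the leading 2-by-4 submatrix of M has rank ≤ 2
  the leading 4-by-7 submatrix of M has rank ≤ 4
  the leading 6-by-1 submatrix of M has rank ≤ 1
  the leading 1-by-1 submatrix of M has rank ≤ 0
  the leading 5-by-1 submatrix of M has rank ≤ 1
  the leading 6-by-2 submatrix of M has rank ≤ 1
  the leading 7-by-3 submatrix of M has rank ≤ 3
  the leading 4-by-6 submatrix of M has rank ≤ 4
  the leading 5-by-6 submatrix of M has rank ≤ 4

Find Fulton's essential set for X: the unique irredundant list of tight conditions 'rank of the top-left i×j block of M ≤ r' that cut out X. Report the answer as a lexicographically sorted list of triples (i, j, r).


Computing R[i][j] = min implied NW-rank bound (n=7, 13 conditions):

  R[1]: 0 | 0 | 1 | 1 | 1 | 1 | 1
  R[2]: 0 | 0 | 1 | 2 | 2 | 2 | 2
  R[3]: 1 | 1 | 2 | 3 | 3 | 3 | 3
  R[4]: 1 | 1 | 2 | 3 | 4 | 4 | 4
  R[5]: 1 | 1 | 2 | 3 | 4 | 4 | 5
  R[6]: 1 | 1 | 2 | 3 | 4 | 5 | 6
  R[7]: 1 | 2 | 3 | 4 | 5 | 6 | 7

the unique w with this rank table is (3, 4, 1, 5, 7, 6, 2).

Fulton essential set (3 of the 8 Rothe cells):

[(2, 2, 0), (5, 6, 4), (6, 2, 1)]


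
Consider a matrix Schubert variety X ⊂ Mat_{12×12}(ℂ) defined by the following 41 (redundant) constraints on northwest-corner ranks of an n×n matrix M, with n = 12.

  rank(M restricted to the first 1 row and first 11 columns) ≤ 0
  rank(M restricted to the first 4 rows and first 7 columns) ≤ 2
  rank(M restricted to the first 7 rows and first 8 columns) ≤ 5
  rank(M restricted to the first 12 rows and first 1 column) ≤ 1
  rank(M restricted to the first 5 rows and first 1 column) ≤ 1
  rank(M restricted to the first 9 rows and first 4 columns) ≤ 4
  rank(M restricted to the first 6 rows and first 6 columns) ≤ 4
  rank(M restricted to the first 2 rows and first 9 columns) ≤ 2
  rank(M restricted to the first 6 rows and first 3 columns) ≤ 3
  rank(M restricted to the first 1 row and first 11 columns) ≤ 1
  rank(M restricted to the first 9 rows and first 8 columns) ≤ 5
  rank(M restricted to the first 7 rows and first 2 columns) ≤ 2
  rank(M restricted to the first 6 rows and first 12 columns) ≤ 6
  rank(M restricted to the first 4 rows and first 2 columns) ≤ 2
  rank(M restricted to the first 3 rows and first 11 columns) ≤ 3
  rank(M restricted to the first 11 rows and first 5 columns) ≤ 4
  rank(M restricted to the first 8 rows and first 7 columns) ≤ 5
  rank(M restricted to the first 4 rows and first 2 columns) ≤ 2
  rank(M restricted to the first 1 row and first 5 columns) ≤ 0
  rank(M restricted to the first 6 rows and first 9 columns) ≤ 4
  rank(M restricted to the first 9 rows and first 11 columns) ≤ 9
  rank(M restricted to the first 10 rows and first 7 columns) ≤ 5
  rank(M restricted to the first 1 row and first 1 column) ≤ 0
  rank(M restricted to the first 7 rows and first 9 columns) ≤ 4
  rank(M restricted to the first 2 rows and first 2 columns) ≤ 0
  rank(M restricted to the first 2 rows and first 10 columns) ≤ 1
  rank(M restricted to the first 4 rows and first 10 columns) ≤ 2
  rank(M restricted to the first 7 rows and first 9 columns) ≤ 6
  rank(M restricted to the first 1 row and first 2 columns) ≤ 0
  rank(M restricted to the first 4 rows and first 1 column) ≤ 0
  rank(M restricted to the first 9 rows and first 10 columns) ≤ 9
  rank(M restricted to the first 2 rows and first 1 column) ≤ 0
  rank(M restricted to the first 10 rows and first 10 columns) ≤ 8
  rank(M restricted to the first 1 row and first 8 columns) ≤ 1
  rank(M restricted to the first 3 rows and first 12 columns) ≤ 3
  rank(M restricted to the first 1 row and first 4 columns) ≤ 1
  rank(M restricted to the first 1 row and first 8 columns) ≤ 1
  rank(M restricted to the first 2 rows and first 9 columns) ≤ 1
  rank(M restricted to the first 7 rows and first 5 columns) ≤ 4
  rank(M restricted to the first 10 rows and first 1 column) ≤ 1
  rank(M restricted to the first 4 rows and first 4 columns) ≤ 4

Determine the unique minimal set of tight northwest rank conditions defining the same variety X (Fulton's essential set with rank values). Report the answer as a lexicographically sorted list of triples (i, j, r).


Computing R[i][j] = min implied NW-rank bound (n=12, 41 conditions):

  R[1]: 0  0  0  0  0  0  0  0  0  0  0  1
  R[2]: 0  0  1  1  1  1  1  1  1  1  1  2
  R[3]: 0  1  2  2  2  2  2  2  2  2  2  3
  R[4]: 0  1  2  2  2  2  2  2  2  2  3  4
  R[5]: 1  2  3  3  3  3  3  3  3  3  4  5
  R[6]: 1  2  3  4  4  4  4  4  4  4  5  6
  R[7]: 1  2  3  4  4  4  4  4  4  5  6  7
  R[8]: 1  2  3  4  4  5  5  5  5  6  7  8
  R[9]: 1  2  3  4  4  5  5  5  6  7  8  9
  R[10]: 1  2  3  4  4  5  5  6  7  8  9  10
  R[11]: 1  2  3  4  4  5  6  7  8  9  10  11
  R[12]: 1  2  3  4  5  6  7  8  9  10  11  12

second differences of R give the permutation w = (12, 3, 2, 11, 1, 4, 10, 6, 9, 8, 7, 5).

D(w) has 34 cells with 8 SE-corners; essential set:

[(1, 11, 0), (2, 2, 0), (4, 1, 0), (4, 10, 2), (7, 9, 4), (9, 8, 5), (10, 7, 5), (11, 5, 4)]


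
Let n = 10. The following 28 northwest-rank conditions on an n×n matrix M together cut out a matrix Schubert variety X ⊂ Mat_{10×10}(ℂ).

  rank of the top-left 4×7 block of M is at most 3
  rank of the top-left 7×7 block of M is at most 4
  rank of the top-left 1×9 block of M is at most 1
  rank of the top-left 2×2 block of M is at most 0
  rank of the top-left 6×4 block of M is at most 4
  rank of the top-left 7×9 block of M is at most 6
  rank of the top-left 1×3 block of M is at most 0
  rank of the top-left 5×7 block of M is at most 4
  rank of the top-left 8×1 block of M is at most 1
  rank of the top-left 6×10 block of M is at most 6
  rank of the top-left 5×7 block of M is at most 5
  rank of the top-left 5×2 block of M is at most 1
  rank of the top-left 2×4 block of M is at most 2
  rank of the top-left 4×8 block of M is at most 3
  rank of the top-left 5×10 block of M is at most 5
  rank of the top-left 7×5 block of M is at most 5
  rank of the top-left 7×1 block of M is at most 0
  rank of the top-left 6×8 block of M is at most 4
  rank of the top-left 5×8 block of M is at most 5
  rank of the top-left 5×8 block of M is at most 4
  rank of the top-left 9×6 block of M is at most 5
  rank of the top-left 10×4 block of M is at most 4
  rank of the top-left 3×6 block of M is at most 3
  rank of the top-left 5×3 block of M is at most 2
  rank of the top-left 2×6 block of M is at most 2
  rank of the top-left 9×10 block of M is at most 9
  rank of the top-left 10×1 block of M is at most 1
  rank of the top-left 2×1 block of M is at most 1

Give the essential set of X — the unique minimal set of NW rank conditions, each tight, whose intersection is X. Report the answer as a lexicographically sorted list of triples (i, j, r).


The tightest implied rank at each (i,j), from the 28 conditions:

  R[1]: 0 | 0 | 0 | 1 | 1 | 1 | 1 | 1 | 1 | 1
  R[2]: 0 | 0 | 1 | 2 | 2 | 2 | 2 | 2 | 2 | 2
  R[3]: 0 | 1 | 2 | 3 | 3 | 3 | 3 | 3 | 3 | 3
  R[4]: 0 | 1 | 2 | 3 | 3 | 3 | 3 | 3 | 4 | 4
  R[5]: 0 | 1 | 2 | 3 | 4 | 4 | 4 | 4 | 5 | 5
  R[6]: 0 | 1 | 2 | 3 | 4 | 4 | 4 | 4 | 5 | 6
  R[7]: 0 | 1 | 2 | 3 | 4 | 4 | 4 | 5 | 6 | 7
  R[8]: 1 | 2 | 3 | 4 | 5 | 5 | 5 | 6 | 7 | 8
  R[9]: 1 | 2 | 3 | 4 | 5 | 5 | 6 | 7 | 8 | 9
  R[10]: 1 | 2 | 3 | 4 | 5 | 6 | 7 | 8 | 9 | 10

second differences of R give the permutation w = (4, 3, 2, 9, 5, 10, 8, 1, 7, 6).

|D(w)|=20, |Ess(w)|=7:

[(1, 3, 0), (2, 2, 0), (4, 8, 3), (6, 8, 4), (7, 1, 0), (7, 7, 4), (9, 6, 5)]


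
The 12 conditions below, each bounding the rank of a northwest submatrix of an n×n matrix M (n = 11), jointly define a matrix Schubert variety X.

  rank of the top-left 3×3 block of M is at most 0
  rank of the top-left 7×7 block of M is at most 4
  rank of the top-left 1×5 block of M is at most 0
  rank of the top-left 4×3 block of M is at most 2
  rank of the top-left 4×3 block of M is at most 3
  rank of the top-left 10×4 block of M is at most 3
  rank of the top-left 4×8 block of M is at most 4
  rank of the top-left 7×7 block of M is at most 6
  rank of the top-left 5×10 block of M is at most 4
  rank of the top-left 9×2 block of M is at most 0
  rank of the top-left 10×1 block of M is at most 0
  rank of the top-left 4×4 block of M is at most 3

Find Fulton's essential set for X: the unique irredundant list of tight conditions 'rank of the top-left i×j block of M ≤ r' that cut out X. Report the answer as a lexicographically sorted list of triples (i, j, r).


Rank table r_w(11×11) implied by the 12 constraints:

  R[1]: 0 | 0 | 0 | 0 | 0 | 1 | 1 | 1 | 1 | 1 | 1
  R[2]: 0 | 0 | 0 | 1 | 1 | 2 | 2 | 2 | 2 | 2 | 2
  R[3]: 0 | 0 | 0 | 1 | 2 | 3 | 3 | 3 | 3 | 3 | 3
  R[4]: 0 | 0 | 1 | 2 | 3 | 4 | 4 | 4 | 4 | 4 | 4
  R[5]: 0 | 0 | 1 | 2 | 3 | 4 | 4 | 4 | 4 | 4 | 5
  R[6]: 0 | 0 | 1 | 2 | 3 | 4 | 4 | 5 | 5 | 5 | 6
  R[7]: 0 | 0 | 1 | 2 | 3 | 4 | 4 | 5 | 6 | 6 | 7
  R[8]: 0 | 0 | 1 | 2 | 3 | 4 | 5 | 6 | 7 | 7 | 8
  R[9]: 0 | 0 | 1 | 2 | 3 | 4 | 5 | 6 | 7 | 8 | 9
  R[10]: 0 | 1 | 2 | 3 | 4 | 5 | 6 | 7 | 8 | 9 | 10
  R[11]: 1 | 2 | 3 | 4 | 5 | 6 | 7 | 8 | 9 | 10 | 11

the unique w with this rank table is (6, 4, 5, 3, 11, 8, 9, 7, 10, 2, 1).

ℓ(w)=30; the 6 essential cells (i,j,r):

[(1, 5, 0), (3, 3, 0), (5, 10, 4), (7, 7, 4), (9, 2, 0), (10, 1, 0)]


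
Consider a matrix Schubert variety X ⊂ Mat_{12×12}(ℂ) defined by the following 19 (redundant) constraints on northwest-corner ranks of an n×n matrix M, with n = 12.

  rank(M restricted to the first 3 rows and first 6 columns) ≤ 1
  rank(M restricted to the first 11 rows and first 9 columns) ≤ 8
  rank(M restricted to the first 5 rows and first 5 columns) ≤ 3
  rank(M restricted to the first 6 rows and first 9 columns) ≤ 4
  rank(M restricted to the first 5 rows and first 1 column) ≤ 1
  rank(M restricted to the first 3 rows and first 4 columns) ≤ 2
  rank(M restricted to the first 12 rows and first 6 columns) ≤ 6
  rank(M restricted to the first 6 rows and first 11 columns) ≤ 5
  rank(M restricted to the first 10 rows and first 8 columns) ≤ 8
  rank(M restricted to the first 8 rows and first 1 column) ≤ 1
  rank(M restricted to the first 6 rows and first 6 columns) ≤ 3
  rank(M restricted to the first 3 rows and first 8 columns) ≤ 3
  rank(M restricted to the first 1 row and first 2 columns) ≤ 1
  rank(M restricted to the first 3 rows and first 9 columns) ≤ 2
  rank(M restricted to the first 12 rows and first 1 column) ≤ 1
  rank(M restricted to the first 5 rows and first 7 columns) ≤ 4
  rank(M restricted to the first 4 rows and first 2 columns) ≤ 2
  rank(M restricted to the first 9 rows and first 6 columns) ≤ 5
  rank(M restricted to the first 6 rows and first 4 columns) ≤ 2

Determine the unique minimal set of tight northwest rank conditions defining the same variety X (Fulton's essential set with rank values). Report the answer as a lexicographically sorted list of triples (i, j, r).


Reconstructing r_w from the 19 given conditions:

  R[1]: 1, 1, 1, 1, 1, 1, 1, 1, 1, 1, 1, 1
  R[2]: 1, 1, 1, 1, 1, 1, 2, 2, 2, 2, 2, 2
  R[3]: 1, 1, 1, 1, 1, 1, 2, 2, 2, 3, 3, 3
  R[4]: 1, 2, 2, 2, 2, 2, 3, 3, 3, 4, 4, 4
  R[5]: 1, 2, 2, 2, 3, 3, 4, 4, 4, 5, 5, 5
  R[6]: 1, 2, 2, 2, 3, 3, 4, 4, 4, 5, 5, 6
  R[7]: 1, 2, 3, 3, 4, 4, 5, 5, 5, 6, 6, 7
  R[8]: 1, 2, 3, 4, 5, 5, 6, 6, 6, 7, 7, 8
  R[9]: 1, 2, 3, 4, 5, 5, 6, 7, 7, 8, 8, 9
  R[10]: 1, 2, 3, 4, 5, 6, 7, 8, 8, 9, 9, 10
  R[11]: 1, 2, 3, 4, 5, 6, 7, 8, 8, 9, 10, 11
  R[12]: 1, 2, 3, 4, 5, 6, 7, 8, 9, 10, 11, 12

second differences of R give the permutation w = (1, 7, 10, 2, 5, 12, 3, 4, 8, 6, 11, 9).

Rothe diagram D(w) (22 cells), 8 SE-corners (essential conditions):

[(3, 6, 1), (3, 9, 2), (6, 4, 2), (6, 6, 3), (6, 9, 4), (6, 11, 5), (9, 6, 5), (11, 9, 8)]


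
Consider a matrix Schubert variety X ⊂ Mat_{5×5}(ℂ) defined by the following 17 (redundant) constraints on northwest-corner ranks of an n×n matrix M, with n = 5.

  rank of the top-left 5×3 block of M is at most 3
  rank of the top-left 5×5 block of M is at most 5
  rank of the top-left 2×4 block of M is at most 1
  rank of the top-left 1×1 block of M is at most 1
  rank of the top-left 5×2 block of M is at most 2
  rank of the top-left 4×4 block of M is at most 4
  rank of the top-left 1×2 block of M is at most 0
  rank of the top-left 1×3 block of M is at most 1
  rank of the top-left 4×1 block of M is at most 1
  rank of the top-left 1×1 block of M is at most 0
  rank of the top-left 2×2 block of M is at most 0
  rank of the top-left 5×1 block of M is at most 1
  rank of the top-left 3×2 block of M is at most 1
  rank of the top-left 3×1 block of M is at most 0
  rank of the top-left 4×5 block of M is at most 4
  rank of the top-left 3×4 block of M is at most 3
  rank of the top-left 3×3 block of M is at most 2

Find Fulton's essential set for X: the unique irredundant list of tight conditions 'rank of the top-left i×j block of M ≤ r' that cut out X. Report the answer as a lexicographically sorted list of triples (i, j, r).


Recovering R(i,j) via the rank-extension bound from the 17 conditions:

  R[1]: 0 0 1 1 1
  R[2]: 0 0 1 1 2
  R[3]: 0 1 2 2 3
  R[4]: 1 2 3 3 4
  R[5]: 1 2 3 4 5

hence w(1..5) = (3, 5, 2, 1, 4).

3 SE-corners of the 6-cell Rothe diagram give Ess(w):

[(2, 2, 0), (2, 4, 1), (3, 1, 0)]


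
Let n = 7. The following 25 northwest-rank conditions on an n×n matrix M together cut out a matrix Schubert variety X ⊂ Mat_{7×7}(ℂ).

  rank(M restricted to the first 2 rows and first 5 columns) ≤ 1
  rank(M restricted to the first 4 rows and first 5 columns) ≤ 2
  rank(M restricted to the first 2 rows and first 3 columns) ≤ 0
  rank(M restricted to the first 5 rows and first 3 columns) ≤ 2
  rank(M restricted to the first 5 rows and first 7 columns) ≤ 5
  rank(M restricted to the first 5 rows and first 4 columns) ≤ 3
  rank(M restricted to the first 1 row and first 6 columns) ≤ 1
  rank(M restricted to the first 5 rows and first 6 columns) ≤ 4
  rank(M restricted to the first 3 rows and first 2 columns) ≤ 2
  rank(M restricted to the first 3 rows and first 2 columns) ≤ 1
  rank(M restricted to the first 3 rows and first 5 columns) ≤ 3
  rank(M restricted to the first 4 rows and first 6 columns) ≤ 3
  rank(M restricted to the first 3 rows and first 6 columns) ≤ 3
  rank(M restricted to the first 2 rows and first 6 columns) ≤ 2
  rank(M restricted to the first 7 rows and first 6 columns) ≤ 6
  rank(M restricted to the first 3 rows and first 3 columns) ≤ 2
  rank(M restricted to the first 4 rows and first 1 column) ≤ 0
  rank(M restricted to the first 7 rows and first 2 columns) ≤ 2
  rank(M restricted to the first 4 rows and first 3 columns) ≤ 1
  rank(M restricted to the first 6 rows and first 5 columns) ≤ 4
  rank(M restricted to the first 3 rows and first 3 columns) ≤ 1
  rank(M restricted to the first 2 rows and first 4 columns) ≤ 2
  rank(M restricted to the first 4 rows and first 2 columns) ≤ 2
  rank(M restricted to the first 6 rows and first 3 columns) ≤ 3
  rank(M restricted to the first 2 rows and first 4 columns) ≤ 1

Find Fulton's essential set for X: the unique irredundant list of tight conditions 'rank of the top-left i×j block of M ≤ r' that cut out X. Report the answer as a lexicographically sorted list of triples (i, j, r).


Recovering R(i,j) via the rank-extension bound from the 25 conditions:

  row 1: 0  0  0  1  1  1  1
  row 2: 0  0  0  1  1  2  2
  row 3: 0  1  1  2  2  3  3
  row 4: 0  1  1  2  2  3  4
  row 5: 1  2  2  3  3  4  5
  row 6: 1  2  3  4  4  5  6
  row 7: 1  2  3  4  5  6  7

hence w(1..7) = (4, 6, 2, 7, 1, 3, 5).

5 SE-corners of the 11-cell Rothe diagram give Ess(w):

[(2, 3, 0), (2, 5, 1), (4, 1, 0), (4, 3, 1), (4, 5, 2)]


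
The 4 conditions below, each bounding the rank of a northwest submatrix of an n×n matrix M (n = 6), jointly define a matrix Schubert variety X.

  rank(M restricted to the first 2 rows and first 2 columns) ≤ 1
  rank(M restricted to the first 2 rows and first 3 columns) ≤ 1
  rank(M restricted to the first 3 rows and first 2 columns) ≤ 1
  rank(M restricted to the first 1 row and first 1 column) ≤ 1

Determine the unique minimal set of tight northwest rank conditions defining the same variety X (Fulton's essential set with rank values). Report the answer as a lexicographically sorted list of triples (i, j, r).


Computing R[i][j] = min implied NW-rank bound (n=6, 4 conditions):

  row 1: 1 1 1 1 1 1
  row 2: 1 1 1 2 2 2
  row 3: 1 1 2 3 3 3
  row 4: 1 2 3 4 4 4
  row 5: 1 2 3 4 5 5
  row 6: 1 2 3 4 5 6

reading off 1-entries of Δ²R: w = (1, 4, 3, 2, 5, 6).

D(w) has 3 cells with 2 SE-corners; essential set:

[(2, 3, 1), (3, 2, 1)]


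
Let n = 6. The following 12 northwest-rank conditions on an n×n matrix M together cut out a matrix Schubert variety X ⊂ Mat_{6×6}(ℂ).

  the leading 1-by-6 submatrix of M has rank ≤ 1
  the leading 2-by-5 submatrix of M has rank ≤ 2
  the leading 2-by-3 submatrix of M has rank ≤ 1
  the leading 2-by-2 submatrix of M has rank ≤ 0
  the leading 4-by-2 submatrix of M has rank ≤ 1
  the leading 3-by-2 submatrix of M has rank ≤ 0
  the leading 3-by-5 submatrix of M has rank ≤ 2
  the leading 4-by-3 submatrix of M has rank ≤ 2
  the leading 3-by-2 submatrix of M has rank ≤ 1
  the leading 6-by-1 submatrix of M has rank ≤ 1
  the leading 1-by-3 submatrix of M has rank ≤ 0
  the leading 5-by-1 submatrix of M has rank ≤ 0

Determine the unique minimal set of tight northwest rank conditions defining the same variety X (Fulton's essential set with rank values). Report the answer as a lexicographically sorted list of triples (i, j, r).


The tightest implied rank at each (i,j), from the 12 conditions:

  0  0  0  1  1  1
  0  0  1  2  2  2
  0  0  1  2  2  3
  0  1  2  3  3  4
  0  1  2  3  4  5
  1  2  3  4  5  6

second differences of R give the permutation w = (4, 3, 6, 2, 5, 1).

Rothe diagram D(w) (10 cells), 4 SE-corners (essential conditions):

[(1, 3, 0), (3, 2, 0), (3, 5, 2), (5, 1, 0)]


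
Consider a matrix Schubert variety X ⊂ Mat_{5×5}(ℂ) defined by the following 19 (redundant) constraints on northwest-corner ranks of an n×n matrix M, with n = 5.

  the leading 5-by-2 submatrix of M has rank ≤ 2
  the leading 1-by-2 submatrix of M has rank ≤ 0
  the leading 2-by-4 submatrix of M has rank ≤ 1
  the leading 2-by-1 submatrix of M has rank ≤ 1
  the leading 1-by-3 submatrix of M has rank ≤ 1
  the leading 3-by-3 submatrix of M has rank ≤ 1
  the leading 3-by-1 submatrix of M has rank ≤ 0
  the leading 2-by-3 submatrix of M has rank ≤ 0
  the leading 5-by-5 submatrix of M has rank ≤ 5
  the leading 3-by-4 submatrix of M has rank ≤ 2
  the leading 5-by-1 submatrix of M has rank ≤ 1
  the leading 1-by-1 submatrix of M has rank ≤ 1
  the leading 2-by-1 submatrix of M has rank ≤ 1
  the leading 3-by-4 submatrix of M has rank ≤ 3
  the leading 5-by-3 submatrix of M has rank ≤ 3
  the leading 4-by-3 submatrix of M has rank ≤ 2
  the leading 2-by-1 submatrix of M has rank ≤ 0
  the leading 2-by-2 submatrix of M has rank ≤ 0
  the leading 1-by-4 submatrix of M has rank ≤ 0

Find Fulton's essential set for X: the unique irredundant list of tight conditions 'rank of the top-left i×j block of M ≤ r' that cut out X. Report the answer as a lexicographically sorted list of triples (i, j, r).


Reconstructing r_w from the 19 given conditions:

  i=1: 0 | 0 | 0 | 0 | 1
  i=2: 0 | 0 | 0 | 1 | 2
  i=3: 0 | 1 | 1 | 2 | 3
  i=4: 1 | 2 | 2 | 3 | 4
  i=5: 1 | 2 | 3 | 4 | 5

hence w(1..5) = (5, 4, 2, 1, 3).

3 SE-corners of the 8-cell Rothe diagram give Ess(w):

[(1, 4, 0), (2, 3, 0), (3, 1, 0)]


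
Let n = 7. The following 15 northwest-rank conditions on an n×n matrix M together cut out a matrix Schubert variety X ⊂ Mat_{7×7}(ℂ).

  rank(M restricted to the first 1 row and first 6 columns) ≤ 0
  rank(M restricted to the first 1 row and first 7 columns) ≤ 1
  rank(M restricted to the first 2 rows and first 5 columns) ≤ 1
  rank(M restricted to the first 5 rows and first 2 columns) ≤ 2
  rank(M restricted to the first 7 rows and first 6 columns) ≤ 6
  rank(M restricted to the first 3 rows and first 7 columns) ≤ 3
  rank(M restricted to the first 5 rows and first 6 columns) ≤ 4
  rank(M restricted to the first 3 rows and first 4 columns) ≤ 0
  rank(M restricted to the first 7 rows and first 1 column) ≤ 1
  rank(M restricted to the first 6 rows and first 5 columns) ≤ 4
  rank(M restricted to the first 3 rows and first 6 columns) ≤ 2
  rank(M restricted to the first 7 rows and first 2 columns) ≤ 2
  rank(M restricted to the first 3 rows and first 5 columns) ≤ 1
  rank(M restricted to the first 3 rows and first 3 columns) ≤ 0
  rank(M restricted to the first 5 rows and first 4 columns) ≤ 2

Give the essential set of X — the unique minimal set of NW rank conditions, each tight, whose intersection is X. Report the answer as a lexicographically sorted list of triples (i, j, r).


The tightest implied rank at each (i,j), from the 15 conditions:

  R[1]: 0 0 0 0 0 0 1
  R[2]: 0 0 0 0 1 1 2
  R[3]: 0 0 0 0 1 2 3
  R[4]: 1 1 1 1 2 3 4
  R[5]: 1 2 2 2 3 4 5
  R[6]: 1 2 3 3 4 5 6
  R[7]: 1 2 3 4 5 6 7

the unique w with this rank table is (7, 5, 6, 1, 2, 3, 4).

D(w) has 14 cells with 2 SE-corners; essential set:

[(1, 6, 0), (3, 4, 0)]


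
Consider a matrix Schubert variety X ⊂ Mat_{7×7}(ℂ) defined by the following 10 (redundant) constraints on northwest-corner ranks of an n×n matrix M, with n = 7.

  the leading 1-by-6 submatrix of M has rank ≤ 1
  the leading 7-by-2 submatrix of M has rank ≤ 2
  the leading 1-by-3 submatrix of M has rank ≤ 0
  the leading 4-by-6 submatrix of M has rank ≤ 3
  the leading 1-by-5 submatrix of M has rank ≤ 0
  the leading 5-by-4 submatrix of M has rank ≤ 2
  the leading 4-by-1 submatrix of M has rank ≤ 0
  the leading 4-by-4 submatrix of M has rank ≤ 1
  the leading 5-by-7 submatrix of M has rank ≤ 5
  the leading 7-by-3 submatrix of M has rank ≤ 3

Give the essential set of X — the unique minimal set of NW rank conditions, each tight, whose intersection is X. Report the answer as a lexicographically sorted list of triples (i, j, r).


Recovering R(i,j) via the rank-extension bound from the 10 conditions:

  R[1]: 0  0  0  0  0  1  1
  R[2]: 0  1  1  1  1  2  2
  R[3]: 0  1  1  1  2  3  3
  R[4]: 0  1  1  1  2  3  4
  R[5]: 1  2  2  2  3  4  5
  R[6]: 1  2  3  3  4  5  6
  R[7]: 1  2  3  4  5  6  7

reading off 1-entries of Δ²R: w = (6, 2, 5, 7, 1, 3, 4).

Rothe diagram D(w) (12 cells), 3 SE-corners (essential conditions):

[(1, 5, 0), (4, 1, 0), (4, 4, 1)]
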